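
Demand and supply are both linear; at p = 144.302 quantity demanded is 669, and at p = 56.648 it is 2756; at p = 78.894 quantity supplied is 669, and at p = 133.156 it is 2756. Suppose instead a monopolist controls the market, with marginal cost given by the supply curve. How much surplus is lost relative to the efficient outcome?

13183.70

Demand slope = (56.648 − 144.302)/(2756 − 669) = −0.042, so p = 172.4 − 0.042q.
Supply slope = (133.156 − 78.894)/(2756 − 669) = 0.026, so p = 61.5 + 0.026q.
Competitive equilibrium: 172.4 − 0.042q = 61.5 + 0.026q → q* = 1630.88235, p* = 103.90294.
Marginal revenue: MR = 172.4 − 0.084q. Set MR = MC: 172.4 − 0.084q = 61.5 + 0.026q → q_m = 1008.18182.
Price p_m = 172.4 − 0.042·1008.18182 = 130.05636; MC(q_m) = 61.5 + 0.026·1008.18182 = 87.71273.
Competitive q* = 1630.88235, so Δq = 622.70053; wedge = 130.05636 − 87.71273 = 42.34363.
Deadweight loss = ½ × 622.70053 × 42.34363 = 13183.70.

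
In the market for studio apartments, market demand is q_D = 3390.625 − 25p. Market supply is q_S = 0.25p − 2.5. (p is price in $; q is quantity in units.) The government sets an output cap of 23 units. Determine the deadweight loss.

$132.38

In inverse form: demand p = 135.625 − 0.04q, supply p = 10 + 4q.
Competitive equilibrium: 135.625 − 0.04q = 10 + 4q → q* = 31.0953, p* = 134.3812.
At q = 23: demand price = 135.625 − 0.04·23 = 134.705; supply price = 10 + 4·23 = 102.
Δq = 31.0953 − 23 = 8.0953; wedge = 134.705 − 102 = 32.705.
The triangle = ½ × 8.0953 × 32.705 = $132.38.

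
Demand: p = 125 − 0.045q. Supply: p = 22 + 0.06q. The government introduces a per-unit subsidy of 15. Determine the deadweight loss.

1071.43

Competitive equilibrium: 125 − 0.045q = 22 + 0.06q → q* = 980.9524, p* = 80.8571.
The subsidy lowers effective supply by 15: p = 7 + 0.06q.
New quantity: 125 − 0.045q = 7 + 0.06q → q' = 1123.8095.
Overproduction Δq = 1123.8095 − 980.9524 = 142.8571; wedge = subsidy = 15.
Deadweight loss = ½ × 142.8571 × 15 = 1071.43.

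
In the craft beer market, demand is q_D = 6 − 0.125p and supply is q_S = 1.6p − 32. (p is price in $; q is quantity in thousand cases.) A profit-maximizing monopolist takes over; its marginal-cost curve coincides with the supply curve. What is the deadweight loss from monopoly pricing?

$10.52 thousand

In inverse form: demand p = 48 − 8q, supply p = 20 + 0.625q.
Competitive equilibrium: 48 − 8q = 20 + 0.625q → q* = 3.2464, p* = 22.029.
Marginal revenue: MR = 48 − 16q. Set MR = MC: 48 − 16q = 20 + 0.625q → q_m = 1.6842.
Price p_m = 48 − 8·1.6842 = 34.5264; MC(q_m) = 20 + 0.625·1.6842 = 21.0526.
Competitive q* = 3.2464, so Δq = 1.5622; wedge = 34.5264 − 21.0526 = 13.4738.
Deadweight loss = ½ × 1.5622 × 13.4738 = $10.52 thousand.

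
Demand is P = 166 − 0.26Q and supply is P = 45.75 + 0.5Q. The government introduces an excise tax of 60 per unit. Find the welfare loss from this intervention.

2368.42

Competitive equilibrium: 166 − 0.26Q = 45.75 + 0.5Q → Q* = 158.2237, P* = 124.8618.
With the tax, the buyer price exceeds the seller price by 60: (166 − 0.26Q) − (45.75 + 0.5Q) = 60 → Q' = 79.2763.
ΔQ = 158.2237 − 79.2763 = 78.9474; the wedge equals the tax, 60.
DWL = ½ × 78.9474 × 60 = 2368.42.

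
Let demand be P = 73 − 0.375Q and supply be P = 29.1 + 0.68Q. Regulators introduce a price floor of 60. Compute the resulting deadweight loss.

Competitive equilibrium: 73 − 0.375Q = 29.1 + 0.68Q → Q* = 41.6114, P* = 57.3957.
At the floor P = 60, quantity demanded = (73 − 60)/0.375 = 34.6667.
Sellers' marginal cost at Q' = 34.6667: 29.1 + 0.68·34.6667 = 52.6734.
ΔQ = 41.6114 − 34.6667 = 6.9447; wedge = 60 − 52.6734 = 7.3266.
The triangle = ½ × 6.9447 × 7.3266 = 25.44.

25.44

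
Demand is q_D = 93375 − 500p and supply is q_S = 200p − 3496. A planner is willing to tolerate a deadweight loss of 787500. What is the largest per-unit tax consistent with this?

105

In inverse form: demand p = 186.75 − 0.002q, supply p = 17.48 + 0.005q.
Competitive equilibrium: 186.75 − 0.002q = 17.48 + 0.005q → q* = 24181.4286, p* = 138.3871.
A tax t gives Δq = t/0.007 and wedge t, so DWL = t²/0.014.
t²/0.014 = 787500 → t² = 11025 → t = 105.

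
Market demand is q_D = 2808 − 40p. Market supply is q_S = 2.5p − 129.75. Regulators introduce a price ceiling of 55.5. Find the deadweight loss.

In inverse form: demand p = 70.2 − 0.025q, supply p = 51.9 + 0.4q.
Competitive equilibrium: 70.2 − 0.025q = 51.9 + 0.4q → q* = 43.0588, p* = 69.1235.
At the ceiling p = 55.5, quantity supplied = (55.5 − 51.9)/0.4 = 9.
Willingness to pay at q' = 9: 70.2 − 0.025·9 = 69.975.
Δq = 43.0588 − 9 = 34.0588; wedge = 69.975 − 55.5 = 14.475.
DWL = ½ × 34.0588 × 14.475 = 246.50.

246.50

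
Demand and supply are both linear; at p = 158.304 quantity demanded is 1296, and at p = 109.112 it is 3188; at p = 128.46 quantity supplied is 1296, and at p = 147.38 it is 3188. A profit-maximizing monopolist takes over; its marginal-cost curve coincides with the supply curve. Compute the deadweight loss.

Demand slope = (109.112 − 158.304)/(3188 − 1296) = −0.026, so p = 192 − 0.026q.
Supply slope = (147.38 − 128.46)/(3188 − 1296) = 0.01, so p = 115.5 + 0.01q.
Competitive equilibrium: 192 − 0.026q = 115.5 + 0.01q → q* = 2125, p* = 136.75.
Marginal revenue: MR = 192 − 0.052q. Set MR = MC: 192 − 0.052q = 115.5 + 0.01q → q_m = 1233.870968.
Price p_m = 192 − 0.026·1233.870968 = 159.919355; MC(q_m) = 115.5 + 0.01·1233.870968 = 127.83871.
Competitive q* = 2125, so Δq = 891.129032; wedge = 159.919355 − 127.83871 = 32.080645.
The triangle = ½ × 891.129032 × 32.080645 = 14294.

14294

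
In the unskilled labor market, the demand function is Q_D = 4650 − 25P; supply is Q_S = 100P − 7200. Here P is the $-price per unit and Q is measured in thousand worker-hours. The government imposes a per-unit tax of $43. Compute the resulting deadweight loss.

$18490 thousand

In inverse form: demand P = 186 − 0.04Q, supply P = 72 + 0.01Q.
Competitive equilibrium: 186 − 0.04Q = 72 + 0.01Q → Q* = 2280, P* = 94.8.
With the tax, the buyer price exceeds the seller price by 43: (186 − 0.04Q) − (72 + 0.01Q) = 43 → Q' = 1420.
ΔQ = 2280 − 1420 = 860; the wedge equals the tax, 43.
Welfare loss = ½ × 860 × 43 = $18490 thousand.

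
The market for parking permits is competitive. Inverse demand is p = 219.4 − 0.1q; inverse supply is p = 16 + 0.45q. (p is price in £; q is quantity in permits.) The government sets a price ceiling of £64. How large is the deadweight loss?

Competitive equilibrium: 219.4 − 0.1q = 16 + 0.45q → q* = 369.81818, p* = 182.41818.
At the ceiling p = 64, quantity supplied = (64 − 16)/0.45 = 106.66667.
Willingness to pay at q' = 106.66667: 219.4 − 0.1·106.66667 = 208.73333.
Δq = 369.81818 − 106.66667 = 263.15151; wedge = 208.73333 − 64 = 144.73333.
Deadweight loss = ½ × 263.15151 × 144.73333 = £19043.40.

£19043.40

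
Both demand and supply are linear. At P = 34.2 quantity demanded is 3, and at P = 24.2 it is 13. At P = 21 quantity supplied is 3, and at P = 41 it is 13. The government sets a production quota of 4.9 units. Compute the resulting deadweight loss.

9.375

Demand slope = (24.2 − 34.2)/(13 − 3) = −1, so P = 37.2 − Q.
Supply slope = (41 − 21)/(13 − 3) = 2, so P = 15 + 2Q.
Competitive equilibrium: 37.2 − Q = 15 + 2Q → Q* = 7.4, P* = 29.8.
At Q = 4.9: demand price = 37.2 − 1·4.9 = 32.3; supply price = 15 + 2·4.9 = 24.8.
ΔQ = 7.4 − 4.9 = 2.5; wedge = 32.3 − 24.8 = 7.5.
DWL = ½ × 2.5 × 7.5 = 9.375.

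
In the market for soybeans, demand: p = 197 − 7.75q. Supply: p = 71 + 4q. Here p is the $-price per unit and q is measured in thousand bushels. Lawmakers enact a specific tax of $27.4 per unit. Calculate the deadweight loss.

$31.95 thousand

Competitive equilibrium: 197 − 7.75q = 71 + 4q → q* = 10.7234, p* = 113.8936.
With the tax, the buyer price exceeds the seller price by 27.4: (197 − 7.75q) − (71 + 4q) = 27.4 → q' = 8.3915.
Δq = 10.7234 − 8.3915 = 2.3319; the wedge equals the tax, 27.4.
The triangle = ½ × 2.3319 × 27.4 = $31.95 thousand.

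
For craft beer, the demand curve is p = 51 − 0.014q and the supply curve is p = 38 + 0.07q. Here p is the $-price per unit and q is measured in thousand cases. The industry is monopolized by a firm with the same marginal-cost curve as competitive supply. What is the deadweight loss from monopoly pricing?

$20.53 thousand

Competitive equilibrium: 51 − 0.014q = 38 + 0.07q → q* = 154.7619, p* = 48.8333.
Marginal revenue: MR = 51 − 0.028q. Set MR = MC: 51 − 0.028q = 38 + 0.07q → q_m = 132.6531.
Price p_m = 51 − 0.014·132.6531 = 49.1429; MC(q_m) = 38 + 0.07·132.6531 = 47.2857.
Competitive q* = 154.7619, so Δq = 22.1088; wedge = 49.1429 − 47.2857 = 1.8572.
The triangle = ½ × 22.1088 × 1.8572 = $20.53 thousand.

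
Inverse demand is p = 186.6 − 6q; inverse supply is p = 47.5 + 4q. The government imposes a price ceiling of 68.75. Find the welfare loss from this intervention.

369.59

Competitive equilibrium: 186.6 − 6q = 47.5 + 4q → q* = 13.91, p* = 103.14.
At the ceiling p = 68.75, quantity supplied = (68.75 − 47.5)/4 = 5.3125.
Willingness to pay at q' = 5.3125: 186.6 − 6·5.3125 = 154.725.
Δq = 13.91 − 5.3125 = 8.5975; wedge = 154.725 − 68.75 = 85.975.
Deadweight loss = ½ × 8.5975 × 85.975 = 369.59.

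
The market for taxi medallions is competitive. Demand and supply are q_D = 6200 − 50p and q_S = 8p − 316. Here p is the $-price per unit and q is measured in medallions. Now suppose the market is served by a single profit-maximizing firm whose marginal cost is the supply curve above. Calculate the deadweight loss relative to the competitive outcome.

$361.75

In inverse form: demand p = 124 − 0.02q, supply p = 39.5 + 0.125q.
Competitive equilibrium: 124 − 0.02q = 39.5 + 0.125q → q* = 582.7586, p* = 112.3448.
Marginal revenue: MR = 124 − 0.04q. Set MR = MC: 124 − 0.04q = 39.5 + 0.125q → q_m = 512.1212.
Price p_m = 124 − 0.02·512.1212 = 113.7576; MC(q_m) = 39.5 + 0.125·512.1212 = 103.5152.
Competitive q* = 582.7586, so Δq = 70.6374; wedge = 113.7576 − 103.5152 = 10.2424.
The triangle = ½ × 70.6374 × 10.2424 = $361.75.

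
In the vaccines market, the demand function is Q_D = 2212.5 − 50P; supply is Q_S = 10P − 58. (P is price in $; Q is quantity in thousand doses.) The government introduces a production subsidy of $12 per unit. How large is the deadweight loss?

In inverse form: demand P = 44.25 − 0.02Q, supply P = 5.8 + 0.1Q.
Competitive equilibrium: 44.25 − 0.02Q = 5.8 + 0.1Q → Q* = 320.4167, P* = 37.8417.
The subsidy lowers effective supply by 12: P = 0.1Q − 6.2.
New quantity: 44.25 − 0.02Q = 0.1Q − 6.2 → Q' = 420.4167.
Overproduction ΔQ = 420.4167 − 320.4167 = 100; wedge = subsidy = 12.
Deadweight loss = ½ × 100 × 12 = $600 thousand.

$600 thousand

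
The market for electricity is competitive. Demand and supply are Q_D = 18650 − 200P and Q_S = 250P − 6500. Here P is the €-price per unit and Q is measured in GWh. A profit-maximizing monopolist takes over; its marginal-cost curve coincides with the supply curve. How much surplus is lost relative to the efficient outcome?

€32047.64

In inverse form: demand P = 93.25 − 0.005Q, supply P = 26 + 0.004Q.
Competitive equilibrium: 93.25 − 0.005Q = 26 + 0.004Q → Q* = 7472.222222, P* = 55.888889.
Marginal revenue: MR = 93.25 − 0.01Q. Set MR = MC: 93.25 − 0.01Q = 26 + 0.004Q → Q_m = 4803.571429.
Price P_m = 93.25 − 0.005·4803.571429 = 69.232143; MC(Q_m) = 26 + 0.004·4803.571429 = 45.214286.
Competitive Q* = 7472.222222, so ΔQ = 2668.650793; wedge = 69.232143 − 45.214286 = 24.017857.
Welfare loss = ½ × 2668.650793 × 24.017857 = €32047.64.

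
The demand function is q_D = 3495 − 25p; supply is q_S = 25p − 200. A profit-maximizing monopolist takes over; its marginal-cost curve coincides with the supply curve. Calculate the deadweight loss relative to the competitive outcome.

In inverse form: demand p = 139.8 − 0.04q, supply p = 8 + 0.04q.
Competitive equilibrium: 139.8 − 0.04q = 8 + 0.04q → q* = 1647.5, p* = 73.9.
Marginal revenue: MR = 139.8 − 0.08q. Set MR = MC: 139.8 − 0.08q = 8 + 0.04q → q_m = 1098.33333.
Price p_m = 139.8 − 0.04·1098.33333 = 95.86667; MC(q_m) = 8 + 0.04·1098.33333 = 51.93333.
Competitive q* = 1647.5, so Δq = 549.16667; wedge = 95.86667 − 51.93333 = 43.93334.
The triangle = ½ × 549.16667 × 43.93334 = 12063.36.

12063.36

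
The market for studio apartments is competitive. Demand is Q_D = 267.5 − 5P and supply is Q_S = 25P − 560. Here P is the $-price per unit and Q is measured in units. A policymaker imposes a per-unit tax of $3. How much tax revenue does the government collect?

In inverse form: demand P = 53.5 − 0.2Q, supply P = 22.4 + 0.04Q.
Competitive equilibrium: 53.5 − 0.2Q = 22.4 + 0.04Q → Q* = 129.5833, P* = 27.5833.
With the tax, the buyer price exceeds the seller price by 3: (53.5 − 0.2Q) − (22.4 + 0.04Q) = 3 → Q' = 117.0833.
Tax revenue = 3 × 117.0833 = $351.25.

$351.25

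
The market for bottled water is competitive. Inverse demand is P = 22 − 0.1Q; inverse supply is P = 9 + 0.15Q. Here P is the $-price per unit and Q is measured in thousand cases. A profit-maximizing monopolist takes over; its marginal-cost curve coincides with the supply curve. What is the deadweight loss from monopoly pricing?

Competitive equilibrium: 22 − 0.1Q = 9 + 0.15Q → Q* = 52, P* = 16.8.
Marginal revenue: MR = 22 − 0.2Q. Set MR = MC: 22 − 0.2Q = 9 + 0.15Q → Q_m = 37.1429.
Price P_m = 22 − 0.1·37.1429 = 18.2857; MC(Q_m) = 9 + 0.15·37.1429 = 14.5714.
Competitive Q* = 52, so ΔQ = 14.8571; wedge = 18.2857 − 14.5714 = 3.7143.
Deadweight loss = ½ × 14.8571 × 3.7143 = $27.59 thousand.

$27.59 thousand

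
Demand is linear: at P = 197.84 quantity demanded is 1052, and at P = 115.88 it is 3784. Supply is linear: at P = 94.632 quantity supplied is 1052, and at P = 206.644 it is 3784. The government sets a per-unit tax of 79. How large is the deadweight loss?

43950.70

Demand slope = (115.88 − 197.84)/(3784 − 1052) = −0.03, so P = 229.4 − 0.03Q.
Supply slope = (206.644 − 94.632)/(3784 − 1052) = 0.041, so P = 51.5 + 0.041Q.
Competitive equilibrium: 229.4 − 0.03Q = 51.5 + 0.041Q → Q* = 2505.6338, P* = 154.23099.
With the tax, the buyer price exceeds the seller price by 79: (229.4 − 0.03Q) − (51.5 + 0.041Q) = 79 → Q' = 1392.95775.
ΔQ = 2505.6338 − 1392.95775 = 1112.67605; the wedge equals the tax, 79.
Welfare loss = ½ × 1112.67605 × 79 = 43950.70.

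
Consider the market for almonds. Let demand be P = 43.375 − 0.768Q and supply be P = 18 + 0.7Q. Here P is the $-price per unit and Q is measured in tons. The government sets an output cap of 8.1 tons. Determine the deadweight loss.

Competitive equilibrium: 43.375 − 0.768Q = 18 + 0.7Q → Q* = 17.2854, P* = 30.0998.
At Q = 8.1: demand price = 43.375 − 0.768·8.1 = 37.1542; supply price = 18 + 0.7·8.1 = 23.67.
ΔQ = 17.2854 − 8.1 = 9.1854; wedge = 37.1542 − 23.67 = 13.4842.
The triangle = ½ × 9.1854 × 13.4842 = $61.93.

$61.93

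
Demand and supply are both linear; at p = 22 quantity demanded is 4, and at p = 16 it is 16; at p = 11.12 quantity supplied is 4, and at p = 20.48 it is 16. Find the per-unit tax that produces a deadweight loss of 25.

Demand slope = (16 − 22)/(16 − 4) = −0.5, so p = 24 − 0.5q.
Supply slope = (20.48 − 11.12)/(16 − 4) = 0.78, so p = 8 + 0.78q.
Competitive equilibrium: 24 − 0.5q = 8 + 0.78q → q* = 12.5, p* = 17.75.
A tax t gives Δq = t/1.28 and wedge t, so DWL = t²/2.56.
t²/2.56 = 25 → t² = 64 → t = 8.

8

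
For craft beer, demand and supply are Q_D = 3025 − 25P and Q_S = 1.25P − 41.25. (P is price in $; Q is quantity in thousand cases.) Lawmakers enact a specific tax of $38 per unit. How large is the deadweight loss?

In inverse form: demand P = 121 − 0.04Q, supply P = 33 + 0.8Q.
Competitive equilibrium: 121 − 0.04Q = 33 + 0.8Q → Q* = 104.7619, P* = 116.8095.
With the tax, the buyer price exceeds the seller price by 38: (121 − 0.04Q) − (33 + 0.8Q) = 38 → Q' = 59.5238.
ΔQ = 104.7619 − 59.5238 = 45.2381; the wedge equals the tax, 38.
The triangle = ½ × 45.2381 × 38 = $859.52 thousand.

$859.52 thousand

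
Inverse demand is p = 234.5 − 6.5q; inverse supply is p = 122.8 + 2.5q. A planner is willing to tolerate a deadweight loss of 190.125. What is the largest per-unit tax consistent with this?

58.5

Competitive equilibrium: 234.5 − 6.5q = 122.8 + 2.5q → q* = 12.4111, p* = 153.8278.
A tax t gives Δq = t/9 and wedge t, so DWL = t²/18.
t²/18 = 190.125 → t² = 3422.25 → t = 58.5.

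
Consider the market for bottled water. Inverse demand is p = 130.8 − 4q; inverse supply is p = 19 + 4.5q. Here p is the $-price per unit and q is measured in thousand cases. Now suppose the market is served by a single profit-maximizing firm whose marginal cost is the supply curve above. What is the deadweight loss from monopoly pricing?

Competitive equilibrium: 130.8 − 4q = 19 + 4.5q → q* = 13.1529, p* = 78.1882.
Marginal revenue: MR = 130.8 − 8q. Set MR = MC: 130.8 − 8q = 19 + 4.5q → q_m = 8.944.
Price p_m = 130.8 − 4·8.944 = 95.024; MC(q_m) = 19 + 4.5·8.944 = 59.248.
Competitive q* = 13.1529, so Δq = 4.2089; wedge = 95.024 − 59.248 = 35.776.
Deadweight loss = ½ × 4.2089 × 35.776 = $75.29 thousand.

$75.29 thousand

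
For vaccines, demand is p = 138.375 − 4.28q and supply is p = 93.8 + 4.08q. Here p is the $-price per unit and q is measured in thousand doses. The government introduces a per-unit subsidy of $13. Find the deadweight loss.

Competitive equilibrium: 138.375 − 4.28q = 93.8 + 4.08q → q* = 5.3319, p* = 115.5543.
The subsidy lowers effective supply by 13: p = 80.8 + 4.08q.
New quantity: 138.375 − 4.28q = 80.8 + 4.08q → q' = 6.887.
Overproduction Δq = 6.887 − 5.3319 = 1.5551; wedge = subsidy = 13.
Deadweight loss = ½ × 1.5551 × 13 = $10.11 thousand.

$10.11 thousand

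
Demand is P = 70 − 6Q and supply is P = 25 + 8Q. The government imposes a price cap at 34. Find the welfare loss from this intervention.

Competitive equilibrium: 70 − 6Q = 25 + 8Q → Q* = 3.2143, P* = 50.7143.
At the ceiling P = 34, quantity supplied = (34 − 25)/8 = 1.125.
Willingness to pay at Q' = 1.125: 70 − 6·1.125 = 63.25.
ΔQ = 3.2143 − 1.125 = 2.0893; wedge = 63.25 − 34 = 29.25.
Deadweight loss = ½ × 2.0893 × 29.25 = 30.56.

30.56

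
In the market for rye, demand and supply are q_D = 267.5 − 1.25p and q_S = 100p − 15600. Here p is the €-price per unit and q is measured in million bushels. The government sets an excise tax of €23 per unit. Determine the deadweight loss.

In inverse form: demand p = 214 − 0.8q, supply p = 156 + 0.01q.
Competitive equilibrium: 214 − 0.8q = 156 + 0.01q → q* = 71.6049, p* = 156.716.
With the tax, the buyer price exceeds the seller price by 23: (214 − 0.8q) − (156 + 0.01q) = 23 → q' = 43.2099.
Δq = 71.6049 − 43.2099 = 28.395; the wedge equals the tax, 23.
The triangle = ½ × 28.395 × 23 = €326.54 million.

€326.54 million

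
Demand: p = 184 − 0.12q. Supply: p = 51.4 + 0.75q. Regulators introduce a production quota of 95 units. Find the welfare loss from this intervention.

1433.91

Competitive equilibrium: 184 − 0.12q = 51.4 + 0.75q → q* = 152.4138, p* = 165.7103.
At q = 95: demand price = 184 − 0.12·95 = 172.6; supply price = 51.4 + 0.75·95 = 122.65.
Δq = 152.4138 − 95 = 57.4138; wedge = 172.6 − 122.65 = 49.95.
DWL = ½ × 57.4138 × 49.95 = 1433.91.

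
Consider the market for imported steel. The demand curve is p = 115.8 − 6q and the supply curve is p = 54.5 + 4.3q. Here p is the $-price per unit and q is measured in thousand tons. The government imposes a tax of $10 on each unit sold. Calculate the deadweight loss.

Competitive equilibrium: 115.8 − 6q = 54.5 + 4.3q → q* = 5.9515, p* = 80.0913.
With the tax, the buyer price exceeds the seller price by 10: (115.8 − 6q) − (54.5 + 4.3q) = 10 → q' = 4.9806.
Δq = 5.9515 − 4.9806 = 0.9709; the wedge equals the tax, 10.
Welfare loss = ½ × 0.9709 × 10 = $4.85 thousand.

$4.85 thousand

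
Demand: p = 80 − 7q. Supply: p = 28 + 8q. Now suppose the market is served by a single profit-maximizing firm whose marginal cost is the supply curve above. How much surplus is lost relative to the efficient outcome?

9.13

Competitive equilibrium: 80 − 7q = 28 + 8q → q* = 3.4667, p* = 55.7333.
Marginal revenue: MR = 80 − 14q. Set MR = MC: 80 − 14q = 28 + 8q → q_m = 2.3636.
Price p_m = 80 − 7·2.3636 = 63.4548; MC(q_m) = 28 + 8·2.3636 = 46.9088.
Competitive q* = 3.4667, so Δq = 1.1031; wedge = 63.4548 − 46.9088 = 16.546.
Deadweight loss = ½ × 1.1031 × 16.546 = 9.13.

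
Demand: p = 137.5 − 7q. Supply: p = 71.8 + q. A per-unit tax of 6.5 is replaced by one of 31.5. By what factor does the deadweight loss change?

23.485

Competitive equilibrium: 137.5 − 7q = 71.8 + q → q* = 8.2125, p* = 80.0125.
For a per-unit tax t: Δq = t/8, so DWL = ½·t·(t/8) = t²/16.
At t = 6.5: DWL = 2.641. At t = 31.5: DWL = 62.016.
Ratio = (31.5/6.5)² = 23.485.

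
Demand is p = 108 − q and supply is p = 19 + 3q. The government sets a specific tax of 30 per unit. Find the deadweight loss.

Competitive equilibrium: 108 − q = 19 + 3q → q* = 22.25, p* = 85.75.
With the tax, the buyer price exceeds the seller price by 30: (108 − q) − (19 + 3q) = 30 → q' = 14.75.
Δq = 22.25 − 14.75 = 7.5; the wedge equals the tax, 30.
DWL = ½ × 7.5 × 30 = 112.50.

112.50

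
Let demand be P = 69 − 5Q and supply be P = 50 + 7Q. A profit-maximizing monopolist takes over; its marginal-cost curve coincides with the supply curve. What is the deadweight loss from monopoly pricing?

Competitive equilibrium: 69 − 5Q = 50 + 7Q → Q* = 1.5833, P* = 61.0833.
Marginal revenue: MR = 69 − 10Q. Set MR = MC: 69 − 10Q = 50 + 7Q → Q_m = 1.1176.
Price P_m = 69 − 5·1.1176 = 63.412; MC(Q_m) = 50 + 7·1.1176 = 57.8232.
Competitive Q* = 1.5833, so ΔQ = 0.4657; wedge = 63.412 − 57.8232 = 5.5888.
Welfare loss = ½ × 0.4657 × 5.5888 = 1.30.

1.30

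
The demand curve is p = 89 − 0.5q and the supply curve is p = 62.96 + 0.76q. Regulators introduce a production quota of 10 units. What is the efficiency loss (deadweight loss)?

71.68

Competitive equilibrium: 89 − 0.5q = 62.96 + 0.76q → q* = 20.6667, p* = 78.6667.
At q = 10: demand price = 89 − 0.5·10 = 84; supply price = 62.96 + 0.76·10 = 70.56.
Δq = 20.6667 − 10 = 10.6667; wedge = 84 − 70.56 = 13.44.
The triangle = ½ × 10.6667 × 13.44 = 71.68.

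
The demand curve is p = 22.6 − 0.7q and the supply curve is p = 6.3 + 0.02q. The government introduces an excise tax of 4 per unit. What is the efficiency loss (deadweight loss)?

Competitive equilibrium: 22.6 − 0.7q = 6.3 + 0.02q → q* = 22.6389, p* = 6.7528.
With the tax, the buyer price exceeds the seller price by 4: (22.6 − 0.7q) − (6.3 + 0.02q) = 4 → q' = 17.0833.
Δq = 22.6389 − 17.0833 = 5.5556; the wedge equals the tax, 4.
Deadweight loss = ½ × 5.5556 × 4 = 11.11.

11.11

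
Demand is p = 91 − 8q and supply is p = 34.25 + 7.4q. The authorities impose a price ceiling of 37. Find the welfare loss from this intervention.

Competitive equilibrium: 91 − 8q = 34.25 + 7.4q → q* = 3.6851, p* = 61.5195.
At the ceiling p = 37, quantity supplied = (37 − 34.25)/7.4 = 0.3716.
Willingness to pay at q' = 0.3716: 91 − 8·0.3716 = 88.0272.
Δq = 3.6851 − 0.3716 = 3.3135; wedge = 88.0272 − 37 = 51.0272.
The triangle = ½ × 3.3135 × 51.0272 = 84.54.

84.54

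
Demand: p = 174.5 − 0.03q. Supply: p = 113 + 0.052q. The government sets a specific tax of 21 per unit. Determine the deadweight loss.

2689.02

Competitive equilibrium: 174.5 − 0.03q = 113 + 0.052q → q* = 750, p* = 152.
With the tax, the buyer price exceeds the seller price by 21: (174.5 − 0.03q) − (113 + 0.052q) = 21 → q' = 493.9024.
Δq = 750 − 493.9024 = 256.0976; the wedge equals the tax, 21.
Welfare loss = ½ × 256.0976 × 21 = 2689.02.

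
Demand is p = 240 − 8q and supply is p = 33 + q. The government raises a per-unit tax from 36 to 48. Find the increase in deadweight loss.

Competitive equilibrium: 240 − 8q = 33 + q → q* = 23, p* = 56.
For a per-unit tax t: Δq = t/9, so DWL = ½·t·(t/9) = t²/18.
At t = 36: DWL = 72. At t = 48: DWL = 128.
Increase = 128 − 72 = 56.

56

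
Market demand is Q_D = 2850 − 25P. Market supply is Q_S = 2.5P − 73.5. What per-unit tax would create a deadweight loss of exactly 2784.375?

In inverse form: demand P = 114 − 0.04Q, supply P = 29.4 + 0.4Q.
Competitive equilibrium: 114 − 0.04Q = 29.4 + 0.4Q → Q* = 192.2727, P* = 106.3091.
A tax t gives ΔQ = t/0.44 and wedge t, so DWL = t²/0.88.
t²/0.88 = 2784.375 → t² = 2450.25 → t = 49.5.

49.5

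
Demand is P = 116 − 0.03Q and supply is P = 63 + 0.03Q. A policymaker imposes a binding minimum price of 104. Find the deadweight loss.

Competitive equilibrium: 116 − 0.03Q = 63 + 0.03Q → Q* = 883.3333, P* = 89.5.
At the floor P = 104, quantity demanded = (116 − 104)/0.03 = 400.
Sellers' marginal cost at Q' = 400: 63 + 0.03·400 = 75.
ΔQ = 883.3333 − 400 = 483.3333; wedge = 104 − 75 = 29.
DWL = ½ × 483.3333 × 29 = 7008.33.

7008.33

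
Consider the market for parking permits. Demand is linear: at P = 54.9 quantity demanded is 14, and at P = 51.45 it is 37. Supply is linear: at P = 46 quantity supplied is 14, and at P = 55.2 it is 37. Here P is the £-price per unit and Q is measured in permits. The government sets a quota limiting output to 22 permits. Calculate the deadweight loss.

£18.41

Demand slope = (51.45 − 54.9)/(37 − 14) = −0.15, so P = 57 − 0.15Q.
Supply slope = (55.2 − 46)/(37 − 14) = 0.4, so P = 40.4 + 0.4Q.
Competitive equilibrium: 57 − 0.15Q = 40.4 + 0.4Q → Q* = 30.1818, P* = 52.4727.
At Q = 22: demand price = 57 − 0.15·22 = 53.7; supply price = 40.4 + 0.4·22 = 49.2.
ΔQ = 30.1818 − 22 = 8.1818; wedge = 53.7 − 49.2 = 4.5.
DWL = ½ × 8.1818 × 4.5 = £18.41.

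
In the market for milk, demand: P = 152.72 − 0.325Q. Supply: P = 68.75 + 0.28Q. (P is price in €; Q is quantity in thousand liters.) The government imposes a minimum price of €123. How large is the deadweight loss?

€678.13 thousand

Competitive equilibrium: 152.72 − 0.325Q = 68.75 + 0.28Q → Q* = 138.7934, P* = 107.6121.
At the floor P = 123, quantity demanded = (152.72 − 123)/0.325 = 91.4462.
Sellers' marginal cost at Q' = 91.4462: 68.75 + 0.28·91.4462 = 94.3549.
ΔQ = 138.7934 − 91.4462 = 47.3472; wedge = 123 − 94.3549 = 28.6451.
Deadweight loss = ½ × 47.3472 × 28.6451 = €678.13 thousand.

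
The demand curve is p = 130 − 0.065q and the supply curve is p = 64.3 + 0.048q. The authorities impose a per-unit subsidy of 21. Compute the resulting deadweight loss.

Competitive equilibrium: 130 − 0.065q = 64.3 + 0.048q → q* = 581.4159, p* = 92.208.
The subsidy lowers effective supply by 21: p = 43.3 + 0.048q.
New quantity: 130 − 0.065q = 43.3 + 0.048q → q' = 767.2566.
Overproduction Δq = 767.2566 − 581.4159 = 185.8407; wedge = subsidy = 21.
DWL = ½ × 185.8407 × 21 = 1951.33.

1951.33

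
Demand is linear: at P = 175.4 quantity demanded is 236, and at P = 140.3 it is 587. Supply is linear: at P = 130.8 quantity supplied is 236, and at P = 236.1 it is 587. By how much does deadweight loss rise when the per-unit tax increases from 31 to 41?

900

Demand slope = (140.3 − 175.4)/(587 − 236) = −0.1, so P = 199 − 0.1Q.
Supply slope = (236.1 − 130.8)/(587 − 236) = 0.3, so P = 60 + 0.3Q.
Competitive equilibrium: 199 − 0.1Q = 60 + 0.3Q → Q* = 347.5, P* = 164.25.
For a per-unit tax t: ΔQ = t/0.4, so DWL = ½·t·(t/0.4) = t²/0.8.
At t = 31: DWL = 1201.25. At t = 41: DWL = 2101.25.
Increase = 2101.25 − 1201.25 = 900.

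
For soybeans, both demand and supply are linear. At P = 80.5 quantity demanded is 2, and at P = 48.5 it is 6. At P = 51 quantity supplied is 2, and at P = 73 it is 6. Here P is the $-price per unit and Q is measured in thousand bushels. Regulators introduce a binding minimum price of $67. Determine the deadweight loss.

Demand slope = (48.5 − 80.5)/(6 − 2) = −8, so P = 96.5 − 8Q.
Supply slope = (73 − 51)/(6 − 2) = 5.5, so P = 40 + 5.5Q.
Competitive equilibrium: 96.5 − 8Q = 40 + 5.5Q → Q* = 4.1852, P* = 63.0185.
At the floor P = 67, quantity demanded = (96.5 − 67)/8 = 3.6875.
Sellers' marginal cost at Q' = 3.6875: 40 + 5.5·3.6875 = 60.2813.
ΔQ = 4.1852 − 3.6875 = 0.4977; wedge = 67 − 60.2813 = 6.7187.
DWL = ½ × 0.4977 × 6.7187 = $1.67 thousand.

$1.67 thousand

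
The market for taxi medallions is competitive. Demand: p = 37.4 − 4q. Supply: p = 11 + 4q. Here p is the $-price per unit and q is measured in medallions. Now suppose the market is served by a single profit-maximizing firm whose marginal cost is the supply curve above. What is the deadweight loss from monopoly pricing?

Competitive equilibrium: 37.4 − 4q = 11 + 4q → q* = 3.3, p* = 24.2.
Marginal revenue: MR = 37.4 − 8q. Set MR = MC: 37.4 − 8q = 11 + 4q → q_m = 2.2.
Price p_m = 37.4 − 4·2.2 = 28.6; MC(q_m) = 11 + 4·2.2 = 19.8.
Competitive q* = 3.3, so Δq = 1.1; wedge = 28.6 − 19.8 = 8.8.
Deadweight loss = ½ × 1.1 × 8.8 = $4.84.

$4.84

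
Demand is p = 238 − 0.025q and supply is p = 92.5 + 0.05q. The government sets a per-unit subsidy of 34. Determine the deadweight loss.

Competitive equilibrium: 238 − 0.025q = 92.5 + 0.05q → q* = 1940, p* = 189.5.
The subsidy lowers effective supply by 34: p = 58.5 + 0.05q.
New quantity: 238 − 0.025q = 58.5 + 0.05q → q' = 2393.3333.
Overproduction Δq = 2393.3333 − 1940 = 453.3333; wedge = subsidy = 34.
Welfare loss = ½ × 453.3333 × 34 = 7706.67.

7706.67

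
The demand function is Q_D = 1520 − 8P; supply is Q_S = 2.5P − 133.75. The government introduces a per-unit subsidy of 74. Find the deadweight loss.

In inverse form: demand P = 190 − 0.125Q, supply P = 53.5 + 0.4Q.
Competitive equilibrium: 190 − 0.125Q = 53.5 + 0.4Q → Q* = 260, P* = 157.5.
The subsidy lowers effective supply by 74: P = 0.4Q − 20.5.
New quantity: 190 − 0.125Q = 0.4Q − 20.5 → Q' = 400.9524.
Overproduction ΔQ = 400.9524 − 260 = 140.9524; wedge = subsidy = 74.
The triangle = ½ × 140.9524 × 74 = 5215.24.

5215.24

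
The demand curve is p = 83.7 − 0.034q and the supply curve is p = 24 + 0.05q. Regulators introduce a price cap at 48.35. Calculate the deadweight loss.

2102.02

Competitive equilibrium: 83.7 − 0.034q = 24 + 0.05q → q* = 710.7143, p* = 59.5357.
At the ceiling p = 48.35, quantity supplied = (48.35 − 24)/0.05 = 487.
Willingness to pay at q' = 487: 83.7 − 0.034·487 = 67.142.
Δq = 710.7143 − 487 = 223.7143; wedge = 67.142 − 48.35 = 18.792.
The triangle = ½ × 223.7143 × 18.792 = 2102.02.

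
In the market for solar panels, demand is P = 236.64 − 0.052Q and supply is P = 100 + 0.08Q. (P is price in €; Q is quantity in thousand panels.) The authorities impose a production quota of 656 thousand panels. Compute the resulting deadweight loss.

Competitive equilibrium: 236.64 − 0.052Q = 100 + 0.08Q → Q* = 1035.1515, P* = 182.8121.
At Q = 656: demand price = 236.64 − 0.052·656 = 202.528; supply price = 100 + 0.08·656 = 152.48.
ΔQ = 1035.1515 − 656 = 379.1515; wedge = 202.528 − 152.48 = 50.048.
Deadweight loss = ½ × 379.1515 × 50.048 = €9487.89 thousand.

€9487.89 thousand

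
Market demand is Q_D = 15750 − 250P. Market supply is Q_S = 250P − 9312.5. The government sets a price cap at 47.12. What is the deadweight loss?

In inverse form: demand P = 63 − 0.004Q, supply P = 37.25 + 0.004Q.
Competitive equilibrium: 63 − 0.004Q = 37.25 + 0.004Q → Q* = 3218.75, P* = 50.125.
At the ceiling P = 47.12, quantity supplied = (47.12 − 37.25)/0.004 = 2467.5.
Willingness to pay at Q' = 2467.5: 63 − 0.004·2467.5 = 53.13.
ΔQ = 3218.75 − 2467.5 = 751.25; wedge = 53.13 − 47.12 = 6.01.
Welfare loss = ½ × 751.25 × 6.01 = 2257.51.

2257.51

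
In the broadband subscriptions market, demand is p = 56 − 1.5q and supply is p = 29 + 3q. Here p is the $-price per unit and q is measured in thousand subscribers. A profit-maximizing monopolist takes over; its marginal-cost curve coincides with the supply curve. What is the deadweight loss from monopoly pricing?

$5.06 thousand

Competitive equilibrium: 56 − 1.5q = 29 + 3q → q* = 6, p* = 47.
Marginal revenue: MR = 56 − 3q. Set MR = MC: 56 − 3q = 29 + 3q → q_m = 4.5.
Price p_m = 56 − 1.5·4.5 = 49.25; MC(q_m) = 29 + 3·4.5 = 42.5.
Competitive q* = 6, so Δq = 1.5; wedge = 49.25 − 42.5 = 6.75.
DWL = ½ × 1.5 × 6.75 = $5.06 thousand.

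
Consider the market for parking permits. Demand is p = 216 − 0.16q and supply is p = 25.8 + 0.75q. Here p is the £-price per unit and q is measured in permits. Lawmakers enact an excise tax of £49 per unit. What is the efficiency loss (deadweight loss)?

£1319.23

Competitive equilibrium: 216 − 0.16q = 25.8 + 0.75q → q* = 209.011, p* = 182.5582.
With the tax, the buyer price exceeds the seller price by 49: (216 − 0.16q) − (25.8 + 0.75q) = 49 → q' = 155.1648.
Δq = 209.011 − 155.1648 = 53.8462; the wedge equals the tax, 49.
The triangle = ½ × 53.8462 × 49 = £1319.23.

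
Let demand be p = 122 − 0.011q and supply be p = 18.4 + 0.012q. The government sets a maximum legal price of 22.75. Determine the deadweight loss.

Competitive equilibrium: 122 − 0.011q = 18.4 + 0.012q → q* = 4504.3478, p* = 72.4522.
At the ceiling p = 22.75, quantity supplied = (22.75 − 18.4)/0.012 = 362.5.
Willingness to pay at q' = 362.5: 122 − 0.011·362.5 = 118.0125.
Δq = 4504.3478 − 362.5 = 4141.8478; wedge = 118.0125 − 22.75 = 95.2625.
DWL = ½ × 4141.8478 × 95.2625 = 197281.39.

197281.39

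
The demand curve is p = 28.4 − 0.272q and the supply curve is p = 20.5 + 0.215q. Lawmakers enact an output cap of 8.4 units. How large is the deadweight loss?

14.90

Competitive equilibrium: 28.4 − 0.272q = 20.5 + 0.215q → q* = 16.2218, p* = 23.9877.
At q = 8.4: demand price = 28.4 − 0.272·8.4 = 26.1152; supply price = 20.5 + 0.215·8.4 = 22.306.
Δq = 16.2218 − 8.4 = 7.8218; wedge = 26.1152 − 22.306 = 3.8092.
The triangle = ½ × 7.8218 × 3.8092 = 14.90.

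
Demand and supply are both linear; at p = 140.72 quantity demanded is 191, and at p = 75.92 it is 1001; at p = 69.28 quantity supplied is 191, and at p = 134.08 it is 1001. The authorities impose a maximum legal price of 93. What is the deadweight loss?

Demand slope = (75.92 − 140.72)/(1001 − 191) = −0.08, so p = 156 − 0.08q.
Supply slope = (134.08 − 69.28)/(1001 − 191) = 0.08, so p = 54 + 0.08q.
Competitive equilibrium: 156 − 0.08q = 54 + 0.08q → q* = 637.5, p* = 105.
At the ceiling p = 93, quantity supplied = (93 − 54)/0.08 = 487.5.
Willingness to pay at q' = 487.5: 156 − 0.08·487.5 = 117.
Δq = 637.5 − 487.5 = 150; wedge = 117 − 93 = 24.
Deadweight loss = ½ × 150 × 24 = 1800.

1800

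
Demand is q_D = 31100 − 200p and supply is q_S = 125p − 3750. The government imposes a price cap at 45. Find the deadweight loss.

In inverse form: demand p = 155.5 − 0.005q, supply p = 30 + 0.008q.
Competitive equilibrium: 155.5 − 0.005q = 30 + 0.008q → q* = 9653.8462, p* = 107.2308.
At the ceiling p = 45, quantity supplied = (45 − 30)/0.008 = 1875.
Willingness to pay at q' = 1875: 155.5 − 0.005·1875 = 146.125.
Δq = 9653.8462 − 1875 = 7778.8462; wedge = 146.125 − 45 = 101.125.
Deadweight loss = ½ × 7778.8462 × 101.125 = 393317.91.

393317.91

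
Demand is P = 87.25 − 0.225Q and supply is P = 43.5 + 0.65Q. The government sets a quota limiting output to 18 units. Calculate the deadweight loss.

448

Competitive equilibrium: 87.25 − 0.225Q = 43.5 + 0.65Q → Q* = 50, P* = 76.
At Q = 18: demand price = 87.25 − 0.225·18 = 83.2; supply price = 43.5 + 0.65·18 = 55.2.
ΔQ = 50 − 18 = 32; wedge = 83.2 − 55.2 = 28.
The triangle = ½ × 32 × 28 = 448.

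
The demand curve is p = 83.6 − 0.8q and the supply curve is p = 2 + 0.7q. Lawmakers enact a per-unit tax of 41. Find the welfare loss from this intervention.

Competitive equilibrium: 83.6 − 0.8q = 2 + 0.7q → q* = 54.4, p* = 40.08.
With the tax, the buyer price exceeds the seller price by 41: (83.6 − 0.8q) − (2 + 0.7q) = 41 → q' = 27.0667.
Δq = 54.4 − 27.0667 = 27.3333; the wedge equals the tax, 41.
Deadweight loss = ½ × 27.3333 × 41 = 560.33.

560.33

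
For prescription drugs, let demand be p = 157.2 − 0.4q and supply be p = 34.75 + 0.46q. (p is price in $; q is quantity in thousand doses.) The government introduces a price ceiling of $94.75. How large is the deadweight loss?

Competitive equilibrium: 157.2 − 0.4q = 34.75 + 0.46q → q* = 142.3837, p* = 100.2465.
At the ceiling p = 94.75, quantity supplied = (94.75 − 34.75)/0.46 = 130.4348.
Willingness to pay at q' = 130.4348: 157.2 − 0.4·130.4348 = 105.0261.
Δq = 142.3837 − 130.4348 = 11.9489; wedge = 105.0261 − 94.75 = 10.2761.
The triangle = ½ × 11.9489 × 10.2761 = $61.39 thousand.

$61.39 thousand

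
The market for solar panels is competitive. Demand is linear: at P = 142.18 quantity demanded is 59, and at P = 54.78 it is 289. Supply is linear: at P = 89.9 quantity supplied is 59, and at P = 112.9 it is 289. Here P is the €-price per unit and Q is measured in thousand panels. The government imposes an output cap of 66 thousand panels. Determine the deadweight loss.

€2492.88 thousand

Demand slope = (54.78 − 142.18)/(289 − 59) = −0.38, so P = 164.6 − 0.38Q.
Supply slope = (112.9 − 89.9)/(289 − 59) = 0.1, so P = 84 + 0.1Q.
Competitive equilibrium: 164.6 − 0.38Q = 84 + 0.1Q → Q* = 167.9167, P* = 100.7917.
At Q = 66: demand price = 164.6 − 0.38·66 = 139.52; supply price = 84 + 0.1·66 = 90.6.
ΔQ = 167.9167 − 66 = 101.9167; wedge = 139.52 − 90.6 = 48.92.
Deadweight loss = ½ × 101.9167 × 48.92 = €2492.88 thousand.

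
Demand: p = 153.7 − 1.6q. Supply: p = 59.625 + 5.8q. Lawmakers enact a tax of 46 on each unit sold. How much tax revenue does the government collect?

Competitive equilibrium: 153.7 − 1.6q = 59.625 + 5.8q → q* = 12.7128, p* = 133.3595.
With the tax, the buyer price exceeds the seller price by 46: (153.7 − 1.6q) − (59.625 + 5.8q) = 46 → q' = 6.4966.
Tax revenue = 46 × 6.4966 = 298.84.

298.84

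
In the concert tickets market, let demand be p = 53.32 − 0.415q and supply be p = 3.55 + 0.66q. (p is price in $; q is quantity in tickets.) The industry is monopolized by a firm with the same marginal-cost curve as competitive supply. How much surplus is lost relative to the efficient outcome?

$89.38

Competitive equilibrium: 53.32 − 0.415q = 3.55 + 0.66q → q* = 46.2977, p* = 34.1065.
Marginal revenue: MR = 53.32 − 0.83q. Set MR = MC: 53.32 − 0.83q = 3.55 + 0.66q → q_m = 33.4027.
Price p_m = 53.32 − 0.415·33.4027 = 39.4579; MC(q_m) = 3.55 + 0.66·33.4027 = 25.5958.
Competitive q* = 46.2977, so Δq = 12.895; wedge = 39.4579 − 25.5958 = 13.8621.
Deadweight loss = ½ × 12.895 × 13.8621 = $89.38.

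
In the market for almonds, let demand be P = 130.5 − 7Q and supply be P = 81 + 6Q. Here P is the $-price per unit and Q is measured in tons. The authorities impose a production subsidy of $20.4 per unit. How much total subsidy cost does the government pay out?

$109.69

Competitive equilibrium: 130.5 − 7Q = 81 + 6Q → Q* = 3.8077, P* = 103.8462.
The subsidy lowers effective supply by 20.4: P = 60.6 + 6Q.
New quantity: 130.5 − 7Q = 60.6 + 6Q → Q' = 5.3769.
Total subsidy cost = 20.4 × 5.3769 = $109.69.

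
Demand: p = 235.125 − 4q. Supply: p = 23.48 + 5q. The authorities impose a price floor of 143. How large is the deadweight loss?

1.06

Competitive equilibrium: 235.125 − 4q = 23.48 + 5q → q* = 23.5161, p* = 141.0606.
At the floor p = 143, quantity demanded = (235.125 − 143)/4 = 23.0313.
Sellers' marginal cost at q' = 23.0313: 23.48 + 5·23.0313 = 138.6365.
Δq = 23.5161 − 23.0313 = 0.4848; wedge = 143 − 138.6365 = 4.3635.
Deadweight loss = ½ × 0.4848 × 4.3635 = 1.06.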